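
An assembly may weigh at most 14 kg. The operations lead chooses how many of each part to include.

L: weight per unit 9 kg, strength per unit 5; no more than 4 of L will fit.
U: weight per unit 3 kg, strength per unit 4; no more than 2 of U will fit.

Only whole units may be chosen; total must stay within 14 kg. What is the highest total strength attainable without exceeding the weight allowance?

U has the best ratio (4/3); taking only U gives at most 2×4 = 8 (stopped by the supply cap of 2).
Mixing does better — 1×L and 1×U: weight 12 ≤ 14, strength 1·5 + 1·4 = 9.

9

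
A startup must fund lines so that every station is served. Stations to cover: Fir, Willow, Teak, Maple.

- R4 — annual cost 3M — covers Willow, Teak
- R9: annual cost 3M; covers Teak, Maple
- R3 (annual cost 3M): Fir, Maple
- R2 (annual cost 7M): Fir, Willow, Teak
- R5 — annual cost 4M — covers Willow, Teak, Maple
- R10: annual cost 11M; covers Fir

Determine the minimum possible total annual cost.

The greedy cost-per-new-station heuristic would pick R5 and R3 for 7, but a cheaper cover exists.
Choose R4 and R3: together they cover Fir, Willow, Teak, Maple — every station.
Total annual cost: 3 + 3 = 6.
No cover costs less than 6.

6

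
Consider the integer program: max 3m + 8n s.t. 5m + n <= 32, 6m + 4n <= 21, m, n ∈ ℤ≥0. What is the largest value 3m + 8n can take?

40

(m,n)=(0,5): 5·0+1·5=5≤32, 6·0+4·5=20≤21, objective 40.
(m,n)=(0,4): 5·0+1·4=4≤32, 6·0+4·4=16≤21, objective 32.
The best lattice point is (0,5), giving 40.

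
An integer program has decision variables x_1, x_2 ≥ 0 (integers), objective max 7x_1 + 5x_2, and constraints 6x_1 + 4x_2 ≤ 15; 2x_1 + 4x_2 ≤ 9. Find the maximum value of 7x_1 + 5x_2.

The continuous relaxation peaks at (1.5, 1.5) with value 18.00; rounding to a feasible lattice point costs some objective.
(x_1,x_2)=(2,0): 6·2+4·0=12≤15, 2·2+4·0=4≤9, objective 14.
(x_1,x_2)=(1,1): 6·1+4·1=10≤15, 2·1+4·1=6≤9, objective 12.
(x_1,x_2)=(0,2): 6·0+4·2=8≤15, 2·0+4·2=8≤9, objective 10.
Maximum is 14 at (x_1,x_2)=(2,0).

14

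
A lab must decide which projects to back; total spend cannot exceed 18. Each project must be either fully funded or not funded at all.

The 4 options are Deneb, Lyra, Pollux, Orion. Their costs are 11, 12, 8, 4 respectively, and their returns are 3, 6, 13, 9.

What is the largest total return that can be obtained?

22

Take Pollux and Orion: cost 8 + 4 = 12 ≤ 18, return 13 + 9 = 22.
No other feasible combination does better.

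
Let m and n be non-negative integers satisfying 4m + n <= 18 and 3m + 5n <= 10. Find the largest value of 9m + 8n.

Relaxing integrality, the LP optimum is 30.00 at (m,n) = (3.33, 0), which is not an integer point.
(m,n)=(3,0): 4·3+1·0=12≤18, 3·3+5·0=9≤10, objective 27.
(m,n)=(2,0): 4·2+1·0=8≤18, 3·2+5·0=6≤10, objective 18.
The best lattice point is (3,0), giving 27.

27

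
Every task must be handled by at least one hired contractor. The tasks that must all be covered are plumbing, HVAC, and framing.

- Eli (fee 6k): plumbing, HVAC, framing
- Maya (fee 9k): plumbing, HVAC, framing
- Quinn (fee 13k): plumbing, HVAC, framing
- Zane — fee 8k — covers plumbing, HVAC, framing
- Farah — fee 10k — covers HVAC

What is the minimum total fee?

Eli alone covers plumbing, HVAC, framing — every task.
Total fee: 6.

6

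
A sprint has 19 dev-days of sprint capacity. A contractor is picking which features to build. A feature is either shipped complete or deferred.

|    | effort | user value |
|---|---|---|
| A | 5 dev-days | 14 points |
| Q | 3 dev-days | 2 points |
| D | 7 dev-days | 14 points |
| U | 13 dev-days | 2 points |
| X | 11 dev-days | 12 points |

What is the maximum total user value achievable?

Allowing fractional choices, the relaxed optimum would be about 35.6, but features are indivisible.
A + Q + D: effort 5 + 3 + 7 = 15 ≤ 19, user value 14 + 2 + 14 = 30.
A + D: effort 5 + 7 = 12 ≤ 19, user value 14 + 14 = 28.
Best is A, Q, and D with total user value 30.

30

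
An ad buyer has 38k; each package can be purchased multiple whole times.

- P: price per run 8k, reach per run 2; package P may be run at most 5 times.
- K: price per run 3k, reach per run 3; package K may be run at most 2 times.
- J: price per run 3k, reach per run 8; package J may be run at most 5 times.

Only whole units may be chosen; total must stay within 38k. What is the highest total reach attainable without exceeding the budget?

J has the best ratio (8/3); taking only J gives at most 5×8 = 40 (stopped by the supply cap of 5).
Mixing does better — 2×P, 2×K, and 5×J: price 37 ≤ 38, reach 2·2 + 2·3 + 5·8 = 50.

50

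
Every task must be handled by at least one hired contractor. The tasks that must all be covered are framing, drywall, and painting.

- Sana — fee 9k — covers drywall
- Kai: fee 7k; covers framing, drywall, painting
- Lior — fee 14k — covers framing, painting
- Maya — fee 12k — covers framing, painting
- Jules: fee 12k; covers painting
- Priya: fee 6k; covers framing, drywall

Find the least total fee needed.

7

Kai alone covers framing, drywall, painting — every task.
Total fee: 7.
No cover costs less than 7.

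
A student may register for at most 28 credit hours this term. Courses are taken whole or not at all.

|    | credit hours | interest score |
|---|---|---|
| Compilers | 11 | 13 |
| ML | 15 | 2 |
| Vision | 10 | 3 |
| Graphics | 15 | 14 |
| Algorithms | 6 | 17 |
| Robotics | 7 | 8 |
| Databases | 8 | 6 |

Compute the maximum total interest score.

39

Compilers + Algorithms + Robotics: credit hours 11 + 6 + 7 = 24 ≤ 28, interest score 13 + 17 + 8 = 38.
Compilers + Algorithms + Databases: credit hours 11 + 6 + 8 = 25 ≤ 28, interest score 13 + 17 + 6 = 36.
Graphics + Algorithms + Robotics: credit hours 15 + 6 + 7 = 28 ≤ 28, interest score 14 + 17 + 8 = 39.
Best is Graphics, Algorithms, and Robotics with total interest score 39.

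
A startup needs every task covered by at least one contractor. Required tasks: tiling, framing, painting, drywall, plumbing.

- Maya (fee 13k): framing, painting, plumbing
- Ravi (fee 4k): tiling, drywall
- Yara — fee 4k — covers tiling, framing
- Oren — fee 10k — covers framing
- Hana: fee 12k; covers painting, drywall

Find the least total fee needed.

The greedy cost-per-new-task heuristic would pick Ravi, Yara, and Maya for 21, but a cheaper cover exists.
Choose Maya and Ravi: together they cover tiling, framing, painting, drywall, plumbing — every task.
Total fee: 13 + 4 = 17.
No cover costs less than 17.

17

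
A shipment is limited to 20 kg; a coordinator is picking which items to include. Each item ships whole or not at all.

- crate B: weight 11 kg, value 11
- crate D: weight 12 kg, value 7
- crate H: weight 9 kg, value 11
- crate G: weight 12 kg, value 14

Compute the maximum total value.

This is an integer program with binary decision variables.
crate B + crate H: weight 11 + 9 = 20 ≤ 20, value 11 + 11 = 22.
crate H: weight 9 ≤ 20, value 11.
crate G: weight 12 ≤ 20, value 14.
Best is crate B and crate H with total value 22.

22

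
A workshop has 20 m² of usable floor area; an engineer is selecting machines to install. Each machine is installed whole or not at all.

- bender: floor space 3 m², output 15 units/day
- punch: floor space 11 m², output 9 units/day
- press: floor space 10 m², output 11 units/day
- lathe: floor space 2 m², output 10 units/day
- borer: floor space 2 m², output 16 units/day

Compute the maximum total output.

Allowing fractional choices, the relaxed optimum would be about 54.5, but machines are indivisible.
bender + press + borer: floor space 3 + 10 + 2 = 15 ≤ 20, output 15 + 11 + 16 = 42.
bender + press + lathe + borer: floor space 3 + 10 + 2 + 2 = 17 ≤ 20, output 15 + 11 + 10 + 16 = 52.
bender + punch + lathe + borer: floor space 3 + 11 + 2 + 2 = 18 ≤ 20, output 15 + 9 + 10 + 16 = 50.
Best is bender, press, lathe, and borer with total output 52.

52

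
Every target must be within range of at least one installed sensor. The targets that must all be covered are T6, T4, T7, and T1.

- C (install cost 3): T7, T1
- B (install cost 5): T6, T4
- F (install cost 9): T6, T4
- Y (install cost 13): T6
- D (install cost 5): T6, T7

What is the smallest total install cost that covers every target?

This is an integer covering problem.
Choose C and B: together they cover T6, T4, T7, T1 — every target.
Total install cost: 3 + 5 = 8.
No cover costs less than 8.

8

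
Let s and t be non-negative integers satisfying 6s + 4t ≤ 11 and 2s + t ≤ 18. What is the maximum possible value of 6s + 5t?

11

The continuous relaxation peaks at (0, 2.75) with value 13.75; rounding to a feasible lattice point costs some objective.
(s,t)=(1,1): 6·1+4·1=10≤11, 2·1+1·1=3≤18, objective 11.
(s,t)=(0,2): 6·0+4·2=8≤11, 2·0+1·2=2≤18, objective 10.
(s,t)=(1,0): 6·1+4·0=6≤11, 2·1+1·0=2≤18, objective 6.
No feasible integer point exceeds 11.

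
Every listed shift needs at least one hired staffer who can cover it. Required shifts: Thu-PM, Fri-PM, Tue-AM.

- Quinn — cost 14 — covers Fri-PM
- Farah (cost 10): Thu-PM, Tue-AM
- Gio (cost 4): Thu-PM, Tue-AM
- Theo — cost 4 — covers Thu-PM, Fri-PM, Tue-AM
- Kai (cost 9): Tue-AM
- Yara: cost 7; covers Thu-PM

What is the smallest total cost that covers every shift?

4

Theo alone covers Thu-PM, Fri-PM, Tue-AM — every shift.
Total cost: 4.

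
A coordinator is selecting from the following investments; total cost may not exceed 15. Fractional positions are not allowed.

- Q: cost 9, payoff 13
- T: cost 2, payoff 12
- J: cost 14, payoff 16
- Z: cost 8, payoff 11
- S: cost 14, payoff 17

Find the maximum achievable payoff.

25

Q + T: cost 9 + 2 = 11 ≤ 15, payoff 13 + 12 = 25.
T + Z: cost 2 + 8 = 10 ≤ 15, payoff 12 + 11 = 23.
S: cost 14 ≤ 15, payoff 17.
Best is Q and T with total payoff 25.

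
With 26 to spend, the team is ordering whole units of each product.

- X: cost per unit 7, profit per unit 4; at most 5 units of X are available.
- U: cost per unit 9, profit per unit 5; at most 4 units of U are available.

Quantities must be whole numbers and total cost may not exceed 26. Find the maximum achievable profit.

14

This is a bounded integer knapsack.
X has the best ratio (4/7); taking only X gives at most 3×4 = 12 (stopped by the cost limit).
Mixing does better — 1×X and 2×U: cost 25 ≤ 26, profit 1·4 + 2·5 = 14.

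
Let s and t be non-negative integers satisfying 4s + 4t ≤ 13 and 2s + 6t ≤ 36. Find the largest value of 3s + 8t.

24

The continuous relaxation peaks at (0, 3.25) with value 26.00; rounding to a feasible lattice point costs some objective.
(s,t)=(0,3): 4·0+4·3=12≤13, 2·0+6·3=18≤36, objective 24.
(s,t)=(1,2): 4·1+4·2=12≤13, 2·1+6·2=14≤36, objective 19.
The best lattice point is (0,3), giving 24.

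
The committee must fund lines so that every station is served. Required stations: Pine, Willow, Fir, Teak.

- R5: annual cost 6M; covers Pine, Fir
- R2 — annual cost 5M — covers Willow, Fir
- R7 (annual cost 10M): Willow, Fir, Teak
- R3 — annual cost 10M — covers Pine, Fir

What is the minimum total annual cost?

The greedy cost-per-new-station heuristic would pick R2, R5, and R7 for 21, but a cheaper cover exists.
Choose R5 and R7: together they cover Pine, Willow, Fir, Teak — every station.
Total annual cost: 6 + 10 = 16.
No cover costs less than 16.

16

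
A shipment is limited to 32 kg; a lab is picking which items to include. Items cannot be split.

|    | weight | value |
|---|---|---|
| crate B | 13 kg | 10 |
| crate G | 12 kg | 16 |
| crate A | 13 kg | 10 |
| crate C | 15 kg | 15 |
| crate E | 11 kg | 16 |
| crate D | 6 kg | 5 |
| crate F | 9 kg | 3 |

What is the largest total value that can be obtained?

37

Allowing fractional choices, the relaxed optimum would be about 41.0, but items are indivisible.
crate C + crate E + crate D: weight 15 + 11 + 6 = 32 ≤ 32, value 15 + 16 + 5 = 36.
crate G + crate E + crate D: weight 12 + 11 + 6 = 29 ≤ 32, value 16 + 16 + 5 = 37.
Best is crate G, crate E, and crate D with total value 37.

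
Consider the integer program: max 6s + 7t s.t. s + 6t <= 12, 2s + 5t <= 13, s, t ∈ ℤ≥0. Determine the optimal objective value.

36

Relaxing integrality, the LP optimum is 39.00 at (s,t) = (6.5, 0), which is not an integer point.
(s,t)=(6,0): 1·6+6·0=6≤12, 2·6+5·0=12≤13, objective 36.
(s,t)=(5,0): 1·5+6·0=5≤12, 2·5+5·0=10≤13, objective 30.
The best lattice point is (6,0), giving 36.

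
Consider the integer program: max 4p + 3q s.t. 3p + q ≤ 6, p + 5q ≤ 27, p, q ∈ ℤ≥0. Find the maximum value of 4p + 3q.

15

Relaxing integrality, the LP optimum is 16.93 at (p,q) = (0.214, 5.36), which is not an integer point.
(p,q)=(0,5): 3·0+1·5=5≤6, 1·0+5·5=25≤27, objective 15.
(p,q)=(0,4): 3·0+1·4=4≤6, 1·0+5·4=20≤27, objective 12.
No feasible integer point exceeds 15.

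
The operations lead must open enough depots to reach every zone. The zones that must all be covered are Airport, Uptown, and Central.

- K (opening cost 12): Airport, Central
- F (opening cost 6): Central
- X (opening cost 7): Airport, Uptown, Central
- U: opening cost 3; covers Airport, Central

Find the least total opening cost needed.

The greedy cost-per-new-zone heuristic would pick U and X for 10, but a cheaper cover exists.
X alone covers Airport, Uptown, Central — every zone.
Total opening cost: 7.
No cover costs less than 7.

7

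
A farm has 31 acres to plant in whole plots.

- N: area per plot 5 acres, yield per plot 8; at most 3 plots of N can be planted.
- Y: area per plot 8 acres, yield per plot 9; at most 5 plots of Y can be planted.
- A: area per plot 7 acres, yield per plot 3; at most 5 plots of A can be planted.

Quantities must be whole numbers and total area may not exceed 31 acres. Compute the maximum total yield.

42

This is a bounded integer knapsack.
N has the best ratio (8/5); taking only N gives at most 3×8 = 24 (stopped by the supply cap of 3).
Mixing does better — 3×N and 2×Y: area 31 ≤ 31, yield 3·8 + 2·9 = 42.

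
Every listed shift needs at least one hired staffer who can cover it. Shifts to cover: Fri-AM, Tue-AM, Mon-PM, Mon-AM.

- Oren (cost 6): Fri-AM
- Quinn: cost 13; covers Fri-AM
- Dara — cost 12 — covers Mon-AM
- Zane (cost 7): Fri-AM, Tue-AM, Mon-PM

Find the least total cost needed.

19

Choose Dara and Zane: together they cover Fri-AM, Tue-AM, Mon-PM, Mon-AM — every shift.
Total cost: 12 + 7 = 19.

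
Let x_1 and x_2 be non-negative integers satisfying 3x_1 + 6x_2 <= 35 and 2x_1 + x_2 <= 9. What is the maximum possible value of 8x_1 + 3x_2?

35

(x_1,x_2)=(4,1) is feasible, giving 35.
(x_1,x_2)=(4,0) is feasible, giving 32.
(x_1,x_2)=(3,2) is feasible, giving 30.
Maximum is 35 at (x_1,x_2)=(4,1).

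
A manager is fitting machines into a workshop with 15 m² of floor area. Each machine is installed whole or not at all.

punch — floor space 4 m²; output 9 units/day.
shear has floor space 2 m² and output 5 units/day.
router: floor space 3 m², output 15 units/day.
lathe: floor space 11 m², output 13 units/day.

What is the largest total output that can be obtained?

This is a 0-1 knapsack instance.
punch + shear + router: floor space 4 + 2 + 3 = 9 ≤ 15, output 9 + 5 + 15 = 29.
punch + router: floor space 4 + 3 = 7 ≤ 15, output 9 + 15 = 24.
router + lathe: floor space 3 + 11 = 14 ≤ 15, output 15 + 13 = 28.
Best is punch, shear, and router with total output 29.

29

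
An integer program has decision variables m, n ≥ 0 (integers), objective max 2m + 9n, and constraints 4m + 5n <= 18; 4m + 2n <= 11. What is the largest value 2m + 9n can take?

27

Relaxing integrality, the LP optimum is 32.40 at (m,n) = (0, 3.6), which is not an integer point.
(m,n)=(0,3): 4·0+5·3=15≤18, 4·0+2·3=6≤11, objective 27.
(m,n)=(1,2): 4·1+5·2=14≤18, 4·1+2·2=8≤11, objective 20.
(m,n)=(0,2): 4·0+5·2=10≤18, 4·0+2·2=4≤11, objective 18.
The best lattice point is (0,3), giving 27.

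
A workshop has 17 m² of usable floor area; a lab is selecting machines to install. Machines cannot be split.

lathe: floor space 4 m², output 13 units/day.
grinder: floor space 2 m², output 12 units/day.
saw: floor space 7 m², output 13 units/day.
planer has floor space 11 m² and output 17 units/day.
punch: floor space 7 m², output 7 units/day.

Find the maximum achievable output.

42

Allowing fractional choices, the relaxed optimum would be about 44.2, but machines are indivisible.
lathe + grinder + saw: floor space 4 + 2 + 7 = 13 ≤ 17, output 13 + 12 + 13 = 38.
lathe + grinder + planer: floor space 4 + 2 + 11 = 17 ≤ 17, output 13 + 12 + 17 = 42.
lathe + grinder + punch: floor space 4 + 2 + 7 = 13 ≤ 17, output 13 + 12 + 7 = 32.
Best is lathe, grinder, and planer with total output 42.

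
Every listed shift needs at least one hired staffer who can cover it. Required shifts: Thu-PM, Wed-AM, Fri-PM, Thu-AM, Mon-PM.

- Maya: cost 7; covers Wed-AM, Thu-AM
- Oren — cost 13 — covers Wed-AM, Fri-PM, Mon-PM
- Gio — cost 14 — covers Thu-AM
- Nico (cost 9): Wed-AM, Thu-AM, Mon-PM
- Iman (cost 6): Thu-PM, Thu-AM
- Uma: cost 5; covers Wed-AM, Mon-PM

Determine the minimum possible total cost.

This is an integer covering problem.
The greedy cost-per-new-shift heuristic would pick Uma, Iman, and Oren for 24, but a cheaper cover exists.
Choose Oren and Iman: together they cover Thu-PM, Wed-AM, Fri-PM, Thu-AM, Mon-PM — every shift.
Total cost: 13 + 6 = 19.
No cover costs less than 19.

19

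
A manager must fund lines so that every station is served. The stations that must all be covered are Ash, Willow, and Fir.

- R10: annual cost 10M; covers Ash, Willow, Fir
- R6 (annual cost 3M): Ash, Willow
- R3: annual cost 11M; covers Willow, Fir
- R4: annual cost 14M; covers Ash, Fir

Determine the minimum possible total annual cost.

10

R10 alone covers Ash, Willow, Fir — every station.
Total annual cost: 10.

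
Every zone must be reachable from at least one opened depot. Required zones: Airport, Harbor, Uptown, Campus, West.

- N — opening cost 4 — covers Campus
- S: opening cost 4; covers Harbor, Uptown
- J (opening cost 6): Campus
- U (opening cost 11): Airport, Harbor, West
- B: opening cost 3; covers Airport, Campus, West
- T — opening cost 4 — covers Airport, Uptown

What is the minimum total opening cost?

7

This is a weighted set-cover instance.
Choose S and B: together they cover Airport, Harbor, Uptown, Campus, West — every zone.
Total opening cost: 4 + 3 = 7.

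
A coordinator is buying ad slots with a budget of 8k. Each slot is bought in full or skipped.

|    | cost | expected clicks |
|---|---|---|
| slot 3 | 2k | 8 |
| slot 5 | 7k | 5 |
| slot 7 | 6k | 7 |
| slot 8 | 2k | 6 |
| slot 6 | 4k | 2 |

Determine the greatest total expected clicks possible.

This is a 0-1 knapsack instance.
Allowing fractional choices, the relaxed optimum would be about 18.7, but ad slots are indivisible.
slot 3 + slot 8 + slot 6: cost 2 + 2 + 4 = 8 ≤ 8, expected clicks 8 + 6 + 2 = 16.
slot 3 + slot 7: cost 2 + 6 = 8 ≤ 8, expected clicks 8 + 7 = 15.
slot 3 + slot 8: cost 2 + 2 = 4 ≤ 8, expected clicks 8 + 6 = 14.
Best is slot 3, slot 8, and slot 6 with total expected clicks 16.

16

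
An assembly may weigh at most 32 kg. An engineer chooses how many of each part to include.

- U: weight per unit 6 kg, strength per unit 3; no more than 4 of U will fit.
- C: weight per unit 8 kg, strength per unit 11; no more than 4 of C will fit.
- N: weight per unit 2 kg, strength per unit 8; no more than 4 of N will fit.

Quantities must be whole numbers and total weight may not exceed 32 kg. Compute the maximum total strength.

65

3×C and 4×N: weight 32 ≤ 32, strength 3·11 + 4·8 = 65.
3×C and 3×N: weight 30 ≤ 32, strength 3·11 + 3·8 = 57.
Best is 65.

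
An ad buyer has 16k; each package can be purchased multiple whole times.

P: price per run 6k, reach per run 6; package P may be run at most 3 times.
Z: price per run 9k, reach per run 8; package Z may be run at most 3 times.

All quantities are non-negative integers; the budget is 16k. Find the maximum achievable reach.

14

1×P and 1×Z: price 15 ≤ 16, reach 1·6 + 1·8 = 14.
2×P: price 12 ≤ 16, reach 2·6 = 12.
Best is 14.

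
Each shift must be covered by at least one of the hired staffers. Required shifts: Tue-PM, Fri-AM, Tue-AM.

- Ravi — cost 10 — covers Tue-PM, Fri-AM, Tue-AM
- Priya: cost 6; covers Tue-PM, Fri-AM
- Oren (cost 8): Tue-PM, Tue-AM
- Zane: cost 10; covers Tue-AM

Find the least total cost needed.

10

The greedy cost-per-new-shift heuristic would pick Priya and Oren for 14, but a cheaper cover exists.
Ravi alone covers Tue-PM, Fri-AM, Tue-AM — every shift.
Total cost: 10.
No cover costs less than 10.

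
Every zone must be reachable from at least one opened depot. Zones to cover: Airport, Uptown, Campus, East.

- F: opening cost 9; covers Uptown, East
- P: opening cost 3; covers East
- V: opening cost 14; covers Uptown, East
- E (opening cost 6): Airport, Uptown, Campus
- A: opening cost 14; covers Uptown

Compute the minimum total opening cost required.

9

Choose P and E: together they cover Airport, Uptown, Campus, East — every zone.
Total opening cost: 3 + 6 = 9.
No cover costs less than 9.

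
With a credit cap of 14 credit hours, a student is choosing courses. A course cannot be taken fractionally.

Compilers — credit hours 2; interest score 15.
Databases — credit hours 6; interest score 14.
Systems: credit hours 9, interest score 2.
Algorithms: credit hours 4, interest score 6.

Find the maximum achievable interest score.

35

Take Compilers, Databases, and Algorithms: credit hours 2 + 6 + 4 = 12 ≤ 14, interest score 15 + 14 + 6 = 35.
No other feasible combination does better.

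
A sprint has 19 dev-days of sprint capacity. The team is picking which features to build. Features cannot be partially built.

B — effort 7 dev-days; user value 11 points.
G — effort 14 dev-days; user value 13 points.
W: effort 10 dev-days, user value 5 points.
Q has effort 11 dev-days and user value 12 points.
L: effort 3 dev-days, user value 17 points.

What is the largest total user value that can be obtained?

30

Allowing fractional choices, the relaxed optimum would be about 37.8, but features are indivisible.
G + L: effort 14 + 3 = 17 ≤ 19, user value 13 + 17 = 30.
Q + L: effort 11 + 3 = 14 ≤ 19, user value 12 + 17 = 29.
B + L: effort 7 + 3 = 10 ≤ 19, user value 11 + 17 = 28.
Best is G and L with total user value 30.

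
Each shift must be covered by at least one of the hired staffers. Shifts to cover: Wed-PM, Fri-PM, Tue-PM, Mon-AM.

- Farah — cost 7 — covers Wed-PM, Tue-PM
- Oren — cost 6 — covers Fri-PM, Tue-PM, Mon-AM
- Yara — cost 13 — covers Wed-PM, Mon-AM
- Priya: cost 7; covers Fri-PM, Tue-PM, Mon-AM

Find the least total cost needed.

Choose Farah and Oren: together they cover Wed-PM, Fri-PM, Tue-PM, Mon-AM — every shift.
Total cost: 7 + 6 = 13.
No cover costs less than 13.

13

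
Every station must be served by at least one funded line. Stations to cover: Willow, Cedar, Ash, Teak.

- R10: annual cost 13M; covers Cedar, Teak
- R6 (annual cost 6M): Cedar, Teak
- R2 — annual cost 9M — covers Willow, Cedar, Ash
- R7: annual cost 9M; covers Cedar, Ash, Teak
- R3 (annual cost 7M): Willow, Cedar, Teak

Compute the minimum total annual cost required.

Choose R6 and R2: together they cover Willow, Cedar, Ash, Teak — every station.
Total annual cost: 6 + 9 = 15.

15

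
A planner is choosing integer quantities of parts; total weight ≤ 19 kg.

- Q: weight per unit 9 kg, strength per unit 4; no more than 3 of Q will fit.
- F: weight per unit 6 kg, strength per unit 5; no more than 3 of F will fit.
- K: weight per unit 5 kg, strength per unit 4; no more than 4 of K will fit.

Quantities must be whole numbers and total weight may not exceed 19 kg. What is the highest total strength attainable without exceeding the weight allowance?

2×F and 1×K: weight 17 ≤ 19, strength 2·5 + 1·4 = 14.
3×F: weight 18 ≤ 19, strength 3·5 = 15.
Best is 15.

15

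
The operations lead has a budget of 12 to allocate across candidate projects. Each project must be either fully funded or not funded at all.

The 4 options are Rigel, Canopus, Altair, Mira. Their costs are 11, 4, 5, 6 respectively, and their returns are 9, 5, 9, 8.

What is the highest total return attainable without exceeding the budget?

17

This is an integer program with binary decision variables.
Take Altair and Mira: cost 5 + 6 = 11 ≤ 12, return 9 + 8 = 17.
No other feasible combination does better.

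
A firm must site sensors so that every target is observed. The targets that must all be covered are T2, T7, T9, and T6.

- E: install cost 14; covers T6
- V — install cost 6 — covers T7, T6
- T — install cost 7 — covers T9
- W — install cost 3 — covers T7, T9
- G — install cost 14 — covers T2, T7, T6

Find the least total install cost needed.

17

The greedy cost-per-new-target heuristic would pick W, V, and G for 23, but a cheaper cover exists.
Choose W and G: together they cover T2, T7, T9, T6 — every target.
Total install cost: 3 + 14 = 17.
No cover costs less than 17.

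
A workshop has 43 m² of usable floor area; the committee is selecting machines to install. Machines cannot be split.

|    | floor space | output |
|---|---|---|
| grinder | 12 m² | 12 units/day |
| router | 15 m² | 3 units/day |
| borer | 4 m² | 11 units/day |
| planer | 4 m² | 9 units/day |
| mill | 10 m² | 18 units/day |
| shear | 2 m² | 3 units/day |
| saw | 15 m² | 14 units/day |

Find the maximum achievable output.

58

Allowing fractional choices, the relaxed optimum would be about 63.3, but machines are indivisible.
grinder + borer + mill + shear + saw: floor space 12 + 4 + 10 + 2 + 15 = 43 ≤ 43, output 12 + 11 + 18 + 3 + 14 = 58.
borer + planer + mill + shear + saw: floor space 4 + 4 + 10 + 2 + 15 = 35 ≤ 43, output 11 + 9 + 18 + 3 + 14 = 55.
grinder + planer + mill + shear + saw: floor space 12 + 4 + 10 + 2 + 15 = 43 ≤ 43, output 12 + 9 + 18 + 3 + 14 = 56.
Best is grinder, borer, mill, shear, and saw with total output 58.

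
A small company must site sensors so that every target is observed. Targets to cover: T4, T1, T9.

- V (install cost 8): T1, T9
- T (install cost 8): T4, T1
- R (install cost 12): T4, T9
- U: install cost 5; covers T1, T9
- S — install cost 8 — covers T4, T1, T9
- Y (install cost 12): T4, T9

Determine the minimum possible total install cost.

8

The greedy cost-per-new-target heuristic would pick U and T for 13, but a cheaper cover exists.
S alone covers T4, T1, T9 — every target.
Total install cost: 8.
No cover costs less than 8.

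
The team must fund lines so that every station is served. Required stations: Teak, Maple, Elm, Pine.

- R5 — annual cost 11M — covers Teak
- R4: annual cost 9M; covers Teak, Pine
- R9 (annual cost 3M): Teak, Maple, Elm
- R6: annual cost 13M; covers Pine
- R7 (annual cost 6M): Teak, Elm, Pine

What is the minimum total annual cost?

Choose R9 and R7: together they cover Teak, Maple, Elm, Pine — every station.
Total annual cost: 3 + 6 = 9.

9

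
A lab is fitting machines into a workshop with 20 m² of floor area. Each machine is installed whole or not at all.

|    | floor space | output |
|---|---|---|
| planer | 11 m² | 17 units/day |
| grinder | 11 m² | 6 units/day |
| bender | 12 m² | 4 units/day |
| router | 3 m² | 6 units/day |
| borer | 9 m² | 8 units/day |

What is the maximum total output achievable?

Allowing fractional choices, the relaxed optimum would be about 28.3, but machines are indivisible.
planer + borer: floor space 11 + 9 = 20 ≤ 20, output 17 + 8 = 25.
planer + router: floor space 11 + 3 = 14 ≤ 20, output 17 + 6 = 23.
Best is planer and borer with total output 25.

25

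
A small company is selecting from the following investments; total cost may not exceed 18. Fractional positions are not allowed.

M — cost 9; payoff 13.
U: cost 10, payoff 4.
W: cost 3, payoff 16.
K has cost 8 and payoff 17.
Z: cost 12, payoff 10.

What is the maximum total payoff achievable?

Treat it as a binary knapsack problem.
W + K: cost 3 + 8 = 11 ≤ 18, payoff 16 + 17 = 33.
M + W: cost 9 + 3 = 12 ≤ 18, payoff 13 + 16 = 29.
M + K: cost 9 + 8 = 17 ≤ 18, payoff 13 + 17 = 30.
Best is W and K with total payoff 33.

33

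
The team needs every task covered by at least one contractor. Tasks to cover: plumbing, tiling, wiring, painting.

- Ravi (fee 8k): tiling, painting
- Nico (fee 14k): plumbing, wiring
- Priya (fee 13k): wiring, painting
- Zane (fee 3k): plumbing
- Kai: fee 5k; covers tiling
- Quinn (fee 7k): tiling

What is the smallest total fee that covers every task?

The greedy cost-per-new-task heuristic would pick Zane, Ravi, and Priya for 24, but a cheaper cover exists.
Choose Priya, Zane, and Kai: together they cover plumbing, tiling, wiring, painting — every task.
Total fee: 13 + 3 + 5 = 21.
No cover costs less than 21.

21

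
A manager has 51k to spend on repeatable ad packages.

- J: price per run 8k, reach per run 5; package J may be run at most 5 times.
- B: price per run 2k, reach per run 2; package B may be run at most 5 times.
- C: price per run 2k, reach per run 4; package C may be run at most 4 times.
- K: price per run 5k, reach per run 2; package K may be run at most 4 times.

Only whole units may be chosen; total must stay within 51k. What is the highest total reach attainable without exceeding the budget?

This is a bounded integer knapsack.
C has the best ratio (4/2); taking only C gives at most 4×4 = 16 (stopped by the supply cap of 4).
Mixing does better — 4×J, 5×B, and 4×C: price 50 ≤ 51, reach 4·5 + 5·2 + 4·4 = 46.

46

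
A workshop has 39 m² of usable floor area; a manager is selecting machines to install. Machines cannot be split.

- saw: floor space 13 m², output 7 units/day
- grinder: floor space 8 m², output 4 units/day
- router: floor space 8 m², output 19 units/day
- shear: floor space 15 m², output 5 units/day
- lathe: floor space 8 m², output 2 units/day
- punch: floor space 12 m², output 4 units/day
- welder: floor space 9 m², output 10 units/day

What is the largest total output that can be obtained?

Take saw, grinder, router, and welder: floor space 13 + 8 + 8 + 9 = 38 ≤ 39, output 7 + 4 + 19 + 10 = 40.
No other feasible combination does better.

40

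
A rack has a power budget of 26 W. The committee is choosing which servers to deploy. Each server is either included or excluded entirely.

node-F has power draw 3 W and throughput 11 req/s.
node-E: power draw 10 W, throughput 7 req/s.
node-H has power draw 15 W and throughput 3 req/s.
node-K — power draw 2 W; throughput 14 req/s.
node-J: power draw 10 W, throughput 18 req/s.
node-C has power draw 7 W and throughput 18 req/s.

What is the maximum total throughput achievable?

61

node-F + node-K + node-J + node-C: power draw 3 + 2 + 10 + 7 = 22 ≤ 26, throughput 11 + 14 + 18 + 18 = 61.
node-F + node-E + node-K + node-C: power draw 3 + 10 + 2 + 7 = 22 ≤ 26, throughput 11 + 7 + 14 + 18 = 50.
node-K + node-J + node-C: power draw 2 + 10 + 7 = 19 ≤ 26, throughput 14 + 18 + 18 = 50.
Best is node-F, node-K, node-J, and node-C with total throughput 61.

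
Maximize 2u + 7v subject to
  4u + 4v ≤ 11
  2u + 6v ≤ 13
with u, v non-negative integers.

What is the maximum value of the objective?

14

The continuous relaxation peaks at (0, 2.17) with value 15.17; rounding to a feasible lattice point costs some objective.
(u,v)=(0,2): 4·0+4·2=8≤11, 2·0+6·2=12≤13, objective 14.
(u,v)=(1,1): 4·1+4·1=8≤11, 2·1+6·1=8≤13, objective 9.
Maximum is 14 at (u,v)=(0,2).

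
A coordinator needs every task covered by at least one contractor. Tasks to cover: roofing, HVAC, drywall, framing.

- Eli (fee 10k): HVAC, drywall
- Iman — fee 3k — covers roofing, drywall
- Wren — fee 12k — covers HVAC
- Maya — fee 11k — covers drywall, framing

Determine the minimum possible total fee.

Choose Eli, Iman, and Maya: together they cover roofing, HVAC, drywall, framing — every task.
Total fee: 10 + 3 + 11 = 24.
No cover costs less than 24.

24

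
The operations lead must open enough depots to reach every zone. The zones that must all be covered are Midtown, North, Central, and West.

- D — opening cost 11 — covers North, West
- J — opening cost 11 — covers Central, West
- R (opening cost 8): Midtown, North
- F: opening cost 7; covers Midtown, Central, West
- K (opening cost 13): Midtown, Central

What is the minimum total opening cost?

Choose R and F: together they cover Midtown, North, Central, West — every zone.
Total opening cost: 8 + 7 = 15.

15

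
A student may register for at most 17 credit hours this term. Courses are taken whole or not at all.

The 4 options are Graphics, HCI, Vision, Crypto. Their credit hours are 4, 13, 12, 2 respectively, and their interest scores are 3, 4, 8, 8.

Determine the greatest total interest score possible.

16

Treat it as a binary knapsack problem.
Take Vision and Crypto: credit hours 12 + 2 = 14 ≤ 17, interest score 8 + 8 = 16.
No other feasible combination does better.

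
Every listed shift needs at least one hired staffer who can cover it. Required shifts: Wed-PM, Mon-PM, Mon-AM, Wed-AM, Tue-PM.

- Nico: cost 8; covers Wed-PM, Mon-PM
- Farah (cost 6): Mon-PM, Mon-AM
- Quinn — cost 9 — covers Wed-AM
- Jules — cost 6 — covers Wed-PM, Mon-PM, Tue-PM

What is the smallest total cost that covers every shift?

Choose Farah, Quinn, and Jules: together they cover Wed-PM, Mon-PM, Mon-AM, Wed-AM, Tue-PM — every shift.
Total cost: 6 + 9 + 6 = 21.
No cover costs less than 21.

21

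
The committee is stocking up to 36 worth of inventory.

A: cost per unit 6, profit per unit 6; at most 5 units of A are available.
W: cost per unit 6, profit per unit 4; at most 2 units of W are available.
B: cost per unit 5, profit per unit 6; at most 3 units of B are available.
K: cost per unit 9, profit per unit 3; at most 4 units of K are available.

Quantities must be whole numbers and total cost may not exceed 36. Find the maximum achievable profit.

This is a bounded integer knapsack.
B has the best ratio (6/5); taking only B gives at most 3×6 = 18 (stopped by the supply cap of 3).
Mixing does better — 3×A and 3×B: cost 33 ≤ 36, profit 3·6 + 3·6 = 36.

36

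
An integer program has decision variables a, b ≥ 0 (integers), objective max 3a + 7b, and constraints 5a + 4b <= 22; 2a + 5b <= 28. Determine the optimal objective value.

35

The continuous relaxation peaks at (0, 5.5) with value 38.50; rounding to a feasible lattice point costs some objective.
(a,b)=(0,5): 5·0+4·5=20≤22, 2·0+5·5=25≤28, objective 35.
(a,b)=(1,4): 5·1+4·4=21≤22, 2·1+5·4=22≤28, objective 31.
(a,b)=(0,4): 5·0+4·4=16≤22, 2·0+5·4=20≤28, objective 28.
No feasible integer point exceeds 35.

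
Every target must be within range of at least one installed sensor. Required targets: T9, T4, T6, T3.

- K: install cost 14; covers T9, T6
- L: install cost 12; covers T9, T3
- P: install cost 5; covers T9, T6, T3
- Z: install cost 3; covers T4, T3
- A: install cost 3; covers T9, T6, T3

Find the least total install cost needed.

6

Choose Z and A: together they cover T9, T4, T6, T3 — every target.
Total install cost: 3 + 3 = 6.
No cover costs less than 6.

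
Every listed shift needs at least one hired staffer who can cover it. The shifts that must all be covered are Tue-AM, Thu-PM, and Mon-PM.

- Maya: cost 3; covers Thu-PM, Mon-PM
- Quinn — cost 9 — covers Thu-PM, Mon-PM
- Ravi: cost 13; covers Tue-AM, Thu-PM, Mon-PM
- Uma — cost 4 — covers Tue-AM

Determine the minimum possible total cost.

7

Choose Maya and Uma: together they cover Tue-AM, Thu-PM, Mon-PM — every shift.
Total cost: 3 + 4 = 7.
No cover costs less than 7.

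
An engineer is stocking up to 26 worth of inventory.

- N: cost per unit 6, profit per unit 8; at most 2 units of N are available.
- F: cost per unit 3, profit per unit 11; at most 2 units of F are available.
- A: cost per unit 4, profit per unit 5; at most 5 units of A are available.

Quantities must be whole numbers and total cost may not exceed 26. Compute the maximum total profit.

2×F and 5×A: cost 26 ≤ 26, profit 2·11 + 5·5 = 47.
2×N, 2×F, and 2×A: cost 26 ≤ 26, profit 2·8 + 2·11 + 2·5 = 48.
Best is 48.

48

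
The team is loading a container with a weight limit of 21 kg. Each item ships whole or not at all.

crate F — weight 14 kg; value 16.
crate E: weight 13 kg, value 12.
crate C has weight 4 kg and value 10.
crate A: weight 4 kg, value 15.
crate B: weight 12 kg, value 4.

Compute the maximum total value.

37

Allowing fractional choices, the relaxed optimum would be about 39.9, but items are indivisible.
crate F + crate A: weight 14 + 4 = 18 ≤ 21, value 16 + 15 = 31.
crate E + crate C + crate A: weight 13 + 4 + 4 = 21 ≤ 21, value 12 + 10 + 15 = 37.
Best is crate E, crate C, and crate A with total value 37.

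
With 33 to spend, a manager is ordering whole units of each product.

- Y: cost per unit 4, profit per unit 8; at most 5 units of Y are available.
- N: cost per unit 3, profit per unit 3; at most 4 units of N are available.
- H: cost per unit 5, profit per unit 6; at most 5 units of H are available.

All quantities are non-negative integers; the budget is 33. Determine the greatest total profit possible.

Y has the best ratio (8/4); taking only Y gives at most 5×8 = 40 (stopped by the supply cap of 5).
Mixing does better — 5×Y, 1×N, and 2×H: cost 33 ≤ 33, profit 5·8 + 1·3 + 2·6 = 55.

55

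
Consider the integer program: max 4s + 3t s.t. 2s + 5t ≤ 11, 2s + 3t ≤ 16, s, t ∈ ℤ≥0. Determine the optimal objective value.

Relaxing integrality, the LP optimum is 22.00 at (s,t) = (5.5, 0), which is not an integer point.
(s,t)=(5,0): 2·5+5·0=10≤11, 2·5+3·0=10≤16, objective 20.
(s,t)=(4,0): 2·4+5·0=8≤11, 2·4+3·0=8≤16, objective 16.
No feasible integer point exceeds 20.

20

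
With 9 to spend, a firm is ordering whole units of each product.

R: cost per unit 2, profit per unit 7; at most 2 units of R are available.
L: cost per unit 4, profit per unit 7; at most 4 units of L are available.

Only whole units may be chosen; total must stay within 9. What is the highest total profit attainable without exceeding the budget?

2×L: cost 8 ≤ 9, profit 2·7 = 14.
2×R and 1×L: cost 8 ≤ 9, profit 2·7 + 1·7 = 21.
Best is 21.

21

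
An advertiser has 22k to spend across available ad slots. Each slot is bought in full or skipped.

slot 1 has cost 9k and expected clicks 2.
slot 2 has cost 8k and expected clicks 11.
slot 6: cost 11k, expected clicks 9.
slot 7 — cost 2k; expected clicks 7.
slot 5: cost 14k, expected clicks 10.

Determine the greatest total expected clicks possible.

Take slot 2, slot 6, and slot 7: cost 8 + 11 + 2 = 21 ≤ 22, expected clicks 11 + 9 + 7 = 27.
No other feasible combination does better.

27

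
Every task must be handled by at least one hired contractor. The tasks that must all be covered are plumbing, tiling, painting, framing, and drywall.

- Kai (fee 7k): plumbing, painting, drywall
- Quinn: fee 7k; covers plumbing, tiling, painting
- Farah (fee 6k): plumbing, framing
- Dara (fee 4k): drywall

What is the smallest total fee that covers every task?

The greedy cost-per-new-task heuristic would pick Kai, Farah, and Quinn for 20, but a cheaper cover exists.
Choose Quinn, Farah, and Dara: together they cover plumbing, tiling, painting, framing, drywall — every task.
Total fee: 7 + 6 + 4 = 17.
No cover costs less than 17.

17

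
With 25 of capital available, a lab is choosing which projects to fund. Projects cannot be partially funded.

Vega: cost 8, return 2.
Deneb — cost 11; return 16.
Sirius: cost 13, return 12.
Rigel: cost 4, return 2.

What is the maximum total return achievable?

28

This is an integer program with binary decision variables.
Allowing fractional choices, the relaxed optimum would be about 28.5, but projects are indivisible.
Vega + Deneb + Rigel: cost 8 + 11 + 4 = 23 ≤ 25, return 2 + 16 + 2 = 20.
Deneb + Rigel: cost 11 + 4 = 15 ≤ 25, return 16 + 2 = 18.
Deneb + Sirius: cost 11 + 13 = 24 ≤ 25, return 16 + 12 = 28.
Best is Deneb and Sirius with total return 28.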